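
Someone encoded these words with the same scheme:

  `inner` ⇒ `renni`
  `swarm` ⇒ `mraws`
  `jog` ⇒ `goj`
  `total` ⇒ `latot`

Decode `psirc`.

crisp

The word is simply reversed.
Decoding psirc: then reverse → crisp.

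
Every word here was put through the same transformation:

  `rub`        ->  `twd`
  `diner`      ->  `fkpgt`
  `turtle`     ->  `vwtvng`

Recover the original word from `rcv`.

This is a Caesar cipher with shift 2.
Undoing it on rcv: r−2=p, c−2=a, v−2=t.

pat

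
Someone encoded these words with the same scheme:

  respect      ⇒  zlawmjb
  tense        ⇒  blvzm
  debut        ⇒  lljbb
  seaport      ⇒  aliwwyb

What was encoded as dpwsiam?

The shifts repeat in a cycle of length 2: positions 0,1,… shift by +8, +7, then the pattern repeats.
Decoding dpwsiam: d−8=v, p−7=i, w−8=o, s−7=l, i−8=a, a−7=t, m−8=e.

violate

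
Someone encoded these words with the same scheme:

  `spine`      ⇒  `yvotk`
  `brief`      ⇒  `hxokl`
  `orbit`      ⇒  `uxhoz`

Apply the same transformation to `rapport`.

Compare letters: s→y is +6, p→v is +6, i→o is +6 — a constant shift. Each letter is shifted forward by 6 in the alphabet (a Caesar shift of +6).
For rapport: r+6=x, a+6=g, p+6=v, p+6=v, o+6=u, r+6=x, t+6=z.

xgvvuxz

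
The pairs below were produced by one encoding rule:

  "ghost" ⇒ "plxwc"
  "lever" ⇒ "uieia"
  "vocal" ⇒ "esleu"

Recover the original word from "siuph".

jelly

Shifts by position in ghost: pos 0: g→p (+9), pos 1: h→l (+4), pos 2: o→x (+9), pos 3: s→w (+4) — repeating every 2. A repeating key of period 2 is used — shifts +9, +4 over and over.
Decoding siuph: s−9=j, i−4=e, u−9=l, p−4=l, h−9=y.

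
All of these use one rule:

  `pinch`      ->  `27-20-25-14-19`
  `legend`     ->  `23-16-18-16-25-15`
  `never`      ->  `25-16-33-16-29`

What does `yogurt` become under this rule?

Each letter is replaced by its alphabet position (a=1..z=26) + 11.
On yogurt: y=25→36, o=15→26, g=7→18, u=21→32, r=18→29, t=20→31.

36-26-18-32-29-31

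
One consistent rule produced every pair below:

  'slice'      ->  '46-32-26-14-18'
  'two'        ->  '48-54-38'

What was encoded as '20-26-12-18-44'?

fiber

s(#19)→46 and l(#12)→32: differences scale by 2, so n = 2·pos + 8. With a=1..z=26, the number is 2·pos + 8.
Reversing it on 20-26-12-18-44: 20→(20−8)÷2=6=f, 26→(26−8)÷2=9=i, 12→(12−8)÷2=2=b, 18→(18−8)÷2=5=e, 44→(44−8)÷2=18=r.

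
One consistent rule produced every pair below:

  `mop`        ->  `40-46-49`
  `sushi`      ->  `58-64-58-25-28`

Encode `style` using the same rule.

m(#13)→40 and o(#15)→46: differences scale by 3, so n = 3·pos + 1. The formula is n = 3×(alphabet index, a=1) + 1.
Applying it to style: s=19→58, t=20→61, y=25→76, l=12→37, e=5→16.

58-61-76-37-16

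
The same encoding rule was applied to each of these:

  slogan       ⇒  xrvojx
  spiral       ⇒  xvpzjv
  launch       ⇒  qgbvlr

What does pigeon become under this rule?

The shift increases by 1 at each position, starting from +5: 5, 6, 7, ….
Applying it to pigeon: p+5=u, i+6=o, g+7=n, e+8=m, o+9=x, n+10=x.

uonmxx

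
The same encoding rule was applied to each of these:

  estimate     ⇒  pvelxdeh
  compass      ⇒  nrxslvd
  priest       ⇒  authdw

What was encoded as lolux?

alarm

The shifts repeat in a cycle of length 2: positions 0,1,… shift by +11, +3, then the pattern repeats.
Reversing it on lolux: l−11=a, o−3=l, l−11=a, u−3=r, x−11=m.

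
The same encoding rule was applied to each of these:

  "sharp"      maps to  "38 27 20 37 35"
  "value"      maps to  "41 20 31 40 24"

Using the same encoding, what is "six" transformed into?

s is letter #19 and maps to 38: an offset of 19. The number is (letter's place in the alphabet, a=1) + 19.
For six: s=19→38, i=9→28, x=24→43.

38 28 43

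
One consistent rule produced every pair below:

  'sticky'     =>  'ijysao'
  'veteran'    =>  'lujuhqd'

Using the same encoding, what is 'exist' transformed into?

Compare letters: s→i is +16, t→j is +16, i→y is +16 — a constant shift. Each letter is shifted forward by 16 in the alphabet (a Caesar shift of +16).
On exist: e+16=u, x+16=n, i+16=y, s+16=i, t+16=j.

unyij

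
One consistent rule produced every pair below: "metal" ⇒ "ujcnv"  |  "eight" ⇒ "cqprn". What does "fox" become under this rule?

gxo

The output letters match the input read backwards, each shifted +9: metal reversed is latem. The word is reversed, then every letter is shifted forward by 9.
Applying it to fox: reverse → xof; then shift: x+9=g, o+9=x, f+9=o.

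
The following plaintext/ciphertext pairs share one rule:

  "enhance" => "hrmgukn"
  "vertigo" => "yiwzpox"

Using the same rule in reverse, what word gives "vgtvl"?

scope

Each letter shifts forward by (position + 3), i.e. 3, 4, 5, … — the shift grows by one for each successive letter.
Undoing it on vgtvl: v−3=s, g−4=c, t−5=o, v−6=p, l−7=e.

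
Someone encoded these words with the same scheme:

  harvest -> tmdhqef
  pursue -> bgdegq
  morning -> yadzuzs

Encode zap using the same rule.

Compare letters: h→t is +12, a→m is +12, r→d is +12 — a constant shift. It's a constant shift of +12 (ROT12).
On zap: z+12=l, a+12=m, p+12=b.

lmb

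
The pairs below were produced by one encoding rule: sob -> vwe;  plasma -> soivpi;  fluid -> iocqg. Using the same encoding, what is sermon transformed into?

The rule splits by letter class: vowels +8, consonants +3.
For sermon: s(cons)+3=v, e(vowel)+8=m, r(cons)+3=u, m(cons)+3=p, o(vowel)+8=w, n(cons)+3=q.

vmupwq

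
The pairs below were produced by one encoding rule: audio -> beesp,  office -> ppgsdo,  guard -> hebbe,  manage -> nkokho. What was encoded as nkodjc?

mantis

Shifts by position in audio: pos 0: a→b (+1), pos 1: u→e (+10), pos 2: d→e (+1), pos 3: i→s (+10) — repeating every 2. It's a Vigenère-style cipher with numeric key [1,10]: position i shifts by key[i mod 2].
Reversing it on nkodjc: n−1=m, k−10=a, o−1=n, d−10=t, j−1=i, c−10=s.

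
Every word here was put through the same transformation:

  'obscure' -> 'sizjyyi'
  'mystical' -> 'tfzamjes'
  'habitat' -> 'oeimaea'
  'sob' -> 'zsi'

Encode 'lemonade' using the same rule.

Two shifts are in play — +4 for a/e/i/o/u, +7 for every other letter.
Applying it to lemonade: l(cons)+7=s, e(vowel)+4=i, m(cons)+7=t, o(vowel)+4=s, n(cons)+7=u, a(vowel)+4=e, d(cons)+7=k, e(vowel)+4=i.

sitsueki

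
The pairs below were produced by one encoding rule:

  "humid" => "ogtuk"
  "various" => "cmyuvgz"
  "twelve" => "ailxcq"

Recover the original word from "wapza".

point

The shifts repeat in a cycle of length 2: positions 0,1,… shift by +7, +12, then the pattern repeats.
Reversing it on wapza: w−7=p, a−12=o, p−7=i, z−12=n, a−7=t.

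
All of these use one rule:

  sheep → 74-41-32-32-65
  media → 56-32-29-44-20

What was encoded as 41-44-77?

hit

s(#19)→74 and h(#8)→41: differences scale by 3, so n = 3·pos + 17. With a=1..z=26, the number is 3·pos + 17.
Reversing it on 41-44-77: 41→(41−17)÷3=8=h, 44→(44−17)÷3=9=i, 77→(77−17)÷3=20=t.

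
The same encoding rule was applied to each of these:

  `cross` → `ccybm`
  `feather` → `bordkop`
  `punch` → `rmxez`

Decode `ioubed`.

turkey

The output letters match the input read backwards, each shifted +10: cross reversed is ssorc. Read the word backwards and shift each letter +10.
Undoing it on ioubed: shift back: i−10=y, o−10=e, u−10=k, b−10=r, e−10=u, d−10=t → yekrut; then reverse → turkey.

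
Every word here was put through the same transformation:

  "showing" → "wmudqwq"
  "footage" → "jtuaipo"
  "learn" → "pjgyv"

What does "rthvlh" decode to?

In showing: s→w is +4, h→m is +5, o→u is +6, w→d is +7 — the shift increases by 1 each position. Each letter shifts forward by (position + 4), i.e. 4, 5, 6, … — the shift grows by one for each successive letter.
Reversing it on rthvlh: r−4=n, t−5=o, h−6=b, v−7=o, l−8=d, h−9=y.

nobody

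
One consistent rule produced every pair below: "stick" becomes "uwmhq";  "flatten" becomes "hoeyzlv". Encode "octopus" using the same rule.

qfxtvba

Letter i (0-indexed) is shifted by i+2, so successive shifts are 2, 3, 4, ….
On octopus: o+2=q, c+3=f, t+4=x, o+5=t, p+6=v, u+7=b, s+8=a.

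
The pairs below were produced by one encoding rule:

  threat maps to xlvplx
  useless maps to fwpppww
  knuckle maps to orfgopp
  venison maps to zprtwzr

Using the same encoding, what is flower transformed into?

The shift depends on letter class: consonant t→x is +4, but vowel e→p is +11. The rule splits by letter class: vowels +11, consonants +4.
For flower: f(cons)+4=j, l(cons)+4=p, o(vowel)+11=z, w(cons)+4=a, e(vowel)+11=p, r(cons)+4=v.

jpzapv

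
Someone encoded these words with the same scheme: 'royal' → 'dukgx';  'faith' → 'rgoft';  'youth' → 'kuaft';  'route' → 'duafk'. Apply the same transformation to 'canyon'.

The rule splits by letter class: vowels +6, consonants +12.
On canyon: c(cons)+12=o, a(vowel)+6=g, n(cons)+12=z, y(cons)+12=k, o(vowel)+6=u, n(cons)+12=z.

ogzkuz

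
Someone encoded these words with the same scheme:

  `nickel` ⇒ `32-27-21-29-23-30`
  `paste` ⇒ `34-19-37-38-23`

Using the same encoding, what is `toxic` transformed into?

38-33-42-27-21

n is letter #14 and maps to 32: an offset of 18. Letters become their 1-based position plus 18 (so a→19, b→20, …).
For toxic: t=20→38, o=15→33, x=24→42, i=9→27, c=3→21.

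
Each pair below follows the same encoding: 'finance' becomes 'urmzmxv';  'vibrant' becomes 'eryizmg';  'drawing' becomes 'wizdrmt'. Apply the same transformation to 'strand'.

This is the alphabet-reversal cipher (Atbash): a becomes z, b becomes y, etc.
Applying it to strand: s↔h, t↔g, r↔i, a↔z, n↔m, d↔w.

hgizmw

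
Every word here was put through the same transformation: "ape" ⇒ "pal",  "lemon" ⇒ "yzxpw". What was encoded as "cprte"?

tiger

The output letters match the input read backwards, each shifted +11: ape reversed is epa. Read the word backwards and shift each letter +11.
Undoing it on cprte: shift back: c−11=r, p−11=e, r−11=g, t−11=i, e−11=t → regit; then reverse → tiger.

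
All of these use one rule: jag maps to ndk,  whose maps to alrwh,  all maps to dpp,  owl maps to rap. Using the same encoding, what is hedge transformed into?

lhhkh

The shift depends on letter class: consonant j→n is +4, but vowel a→d is +3. The rule splits by letter class: vowels +3, consonants +4.
Applying it to hedge: h(cons)+4=l, e(vowel)+3=h, d(cons)+4=h, g(cons)+4=k, e(vowel)+3=h.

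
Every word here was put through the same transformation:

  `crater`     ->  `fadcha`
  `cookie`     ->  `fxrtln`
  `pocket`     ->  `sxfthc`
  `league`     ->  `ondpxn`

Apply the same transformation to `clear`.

fuhju

Shifts by position in crater: pos 0: c→f (+3), pos 1: r→a (+9), pos 2: a→d (+3), pos 3: t→c (+9) — repeating every 2. It's a Vigenère-style cipher with numeric key [3,9]: position i shifts by key[i mod 2].
For clear: c+3=f, l+9=u, e+3=h, a+9=j, r+3=u.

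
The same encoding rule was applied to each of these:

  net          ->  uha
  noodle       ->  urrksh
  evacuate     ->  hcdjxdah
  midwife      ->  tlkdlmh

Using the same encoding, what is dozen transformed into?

krghu

The shift depends on letter class: consonant n→u is +7, but vowel e→h is +3. Vowels shift forward by 3 and consonants shift forward by 7.
On dozen: d(cons)+7=k, o(vowel)+3=r, z(cons)+7=g, e(vowel)+3=h, n(cons)+7=u.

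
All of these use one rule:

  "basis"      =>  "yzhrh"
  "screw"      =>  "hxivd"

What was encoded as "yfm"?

bun

Each pair mirrors across the alphabet (b↔y, a↔z, s↔h): positions sum to 25. This is the alphabet-reversal cipher (Atbash): a becomes z, b becomes y, etc.
Undoing it on yfm: y↔b, f↔u, m↔n.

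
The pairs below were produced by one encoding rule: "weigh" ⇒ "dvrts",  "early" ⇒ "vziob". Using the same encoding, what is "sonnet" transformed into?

Each pair mirrors across the alphabet (w↔d, e↔v, i↔r): positions sum to 25. Each letter is replaced by its mirror in the alphabet: a↔z, b↔y, c↔x, and so on (the Atbash cipher).
On sonnet: s↔h, o↔l, n↔m, n↔m, e↔v, t↔g.

hlmmvg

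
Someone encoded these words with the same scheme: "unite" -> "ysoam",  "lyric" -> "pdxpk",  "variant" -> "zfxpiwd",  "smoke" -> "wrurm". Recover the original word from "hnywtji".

display

Each letter shifts forward by (position + 4), i.e. 4, 5, 6, … — the shift grows by one for each successive letter.
Undoing it on hnywtji: h−4=d, n−5=i, y−6=s, w−7=p, t−8=l, j−9=a, i−10=y.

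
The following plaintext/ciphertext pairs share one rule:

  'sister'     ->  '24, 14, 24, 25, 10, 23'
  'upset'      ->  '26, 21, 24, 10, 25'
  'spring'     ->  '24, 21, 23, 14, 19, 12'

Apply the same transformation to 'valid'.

s is letter #19 and maps to 24: an offset of 5. Each letter is replaced by its alphabet position (a=1..z=26) + 5.
For valid: v=22→27, a=1→6, l=12→17, i=9→14, d=4→9.

27, 6, 17, 14, 9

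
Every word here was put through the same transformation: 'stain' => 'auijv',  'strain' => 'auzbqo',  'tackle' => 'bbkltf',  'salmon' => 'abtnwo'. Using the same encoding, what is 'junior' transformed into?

Shifts by position in stain: pos 0: s→a (+8), pos 1: t→u (+1), pos 2: a→i (+8), pos 3: i→j (+1) — repeating every 2. It's a Vigenère-style cipher with numeric key [8,1]: position i shifts by key[i mod 2].
For junior: j+8=r, u+1=v, n+8=v, i+1=j, o+8=w, r+1=s.

rvvjws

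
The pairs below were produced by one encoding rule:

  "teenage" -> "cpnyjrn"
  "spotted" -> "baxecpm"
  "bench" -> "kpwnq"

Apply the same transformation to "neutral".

wpdealu

Shifts by position in teenage: pos 0: t→c (+9), pos 1: e→p (+11), pos 2: e→n (+9), pos 3: n→y (+11) — repeating every 2. It's a Vigenère-style cipher with numeric key [9,11]: position i shifts by key[i mod 2].
For neutral: n+9=w, e+11=p, u+9=d, t+11=e, r+9=a, a+11=l, l+9=u.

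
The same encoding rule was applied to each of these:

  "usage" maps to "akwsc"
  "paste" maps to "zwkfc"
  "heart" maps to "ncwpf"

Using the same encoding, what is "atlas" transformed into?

u(20)→a(0) and s(18)→k(10) fit y≡21x+22 (mod 26); the inverse of 21 mod 26 is 5. Each letter's alphabet position (a=0..z=25) is mapped through 21·x+22 mod 26 — an affine cipher.
For atlas: a(0)→21·0+22≡22=w; t(19)→21·19+22≡5=f; l(11)→21·11+22≡19=t; a(0)→21·0+22≡22=w; s(18)→21·18+22≡10=k (all mod 26).

wftwk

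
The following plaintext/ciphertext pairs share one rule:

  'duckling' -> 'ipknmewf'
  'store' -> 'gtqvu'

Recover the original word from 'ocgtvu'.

The output letters match the input read backwards, each shifted +2: duckling reversed is gnilkcud. Read the word backwards and shift each letter +2.
Undoing it on ocgtvu: shift back: o−2=m, c−2=a, g−2=e, t−2=r, v−2=t, u−2=s → maerts; then reverse → stream.

stream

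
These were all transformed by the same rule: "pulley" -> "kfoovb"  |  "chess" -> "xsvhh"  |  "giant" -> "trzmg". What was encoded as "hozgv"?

Each pair mirrors across the alphabet (p↔k, u↔f, l↔o): positions sum to 25. Letters are reflected about the middle of the alphabet (position → 25−position): Atbash.
Decoding hozgv: h↔s, o↔l, z↔a, g↔t, v↔e.

slate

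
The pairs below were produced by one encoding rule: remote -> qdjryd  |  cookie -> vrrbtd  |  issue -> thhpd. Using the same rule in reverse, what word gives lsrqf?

Treating letters as 0–25, the rule is x ↦ 17x + 13 (mod 26).
Decoding lsrqf: l(11)→23·(11−13)≡6=g; s(18)→23·(18−13)≡11=l; r(17)→23·(17−13)≡14=o; q(16)→23·(16−13)≡17=r; f(5)→23·(5−13)≡24=y (all mod 26).

glory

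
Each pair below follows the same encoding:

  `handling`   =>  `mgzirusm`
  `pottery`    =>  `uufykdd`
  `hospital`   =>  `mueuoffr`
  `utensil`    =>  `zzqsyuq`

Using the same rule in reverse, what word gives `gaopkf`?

Shifts by position in handling: pos 0: h→m (+5), pos 1: a→g (+6), pos 2: n→z (+12), pos 3: d→i (+5), pos 4: l→r (+6), pos 5: i→u (+12) — repeating every 3. A repeating key of period 3 is used — shifts +5, +6, +12 over and over.
Reversing it on gaopkf: g−5=b, a−6=u, o−12=c, p−5=k, k−6=e, f−12=t.

bucket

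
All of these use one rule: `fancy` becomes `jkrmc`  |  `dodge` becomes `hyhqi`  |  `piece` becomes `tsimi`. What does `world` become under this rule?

A repeating key of period 2 is used — shifts +4, +10 over and over.
Applying it to world: w+4=a, o+10=y, r+4=v, l+10=v, d+4=h.

ayvvh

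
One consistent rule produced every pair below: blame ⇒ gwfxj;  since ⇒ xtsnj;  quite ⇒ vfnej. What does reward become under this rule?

Shifts by position in blame: pos 0: b→g (+5), pos 1: l→w (+11), pos 2: a→f (+5), pos 3: m→x (+11) — repeating every 2. It's a Vigenère-style cipher with numeric key [5,11]: position i shifts by key[i mod 2].
For reward: r+5=w, e+11=p, w+5=b, a+11=l, r+5=w, d+11=o.

wpblwo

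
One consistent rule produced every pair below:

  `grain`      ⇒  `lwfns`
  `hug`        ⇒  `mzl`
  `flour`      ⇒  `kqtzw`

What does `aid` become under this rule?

fni

This is a Caesar cipher with shift 5.
For aid: a+5=f, i+5=n, d+5=i.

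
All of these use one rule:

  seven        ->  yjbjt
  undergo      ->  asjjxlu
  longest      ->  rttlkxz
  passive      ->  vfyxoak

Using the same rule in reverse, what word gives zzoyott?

tuition

It's a Vigenère-style cipher with numeric key [6,5]: position i shifts by key[i mod 2].
Reversing it on zzoyott: z−6=t, z−5=u, o−6=i, y−5=t, o−6=i, t−5=o, t−6=n.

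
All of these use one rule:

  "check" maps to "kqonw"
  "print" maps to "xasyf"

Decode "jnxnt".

In check: c→k is +8, h→q is +9, e→o is +10, c→n is +11 — the shift increases by 1 each position. The shift increases by 1 at each position, starting from +8: 8, 9, 10, ….
Reversing it on jnxnt: j−8=b, n−9=e, x−10=n, n−11=c, t−12=h.

bench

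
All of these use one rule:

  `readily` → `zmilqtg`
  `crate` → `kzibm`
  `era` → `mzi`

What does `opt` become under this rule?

Each letter is shifted forward by 8 in the alphabet (a Caesar shift of +8).
For opt: o+8=w, p+8=x, t+8=b.

wxb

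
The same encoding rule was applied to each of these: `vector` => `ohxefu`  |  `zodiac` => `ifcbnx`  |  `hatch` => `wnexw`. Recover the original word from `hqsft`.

v(21)→o(14) and e(4)→h(7) fit y≡5x+13 (mod 26); the inverse of 5 mod 26 is 21. This is an affine cipher: with a=0,…,z=25, each position x becomes (5x+13) mod 26.
Undoing it on hqsft: h(7)→21·(7−13)≡4=e; q(16)→21·(16−13)≡11=l; s(18)→21·(18−13)≡1=b; f(5)→21·(5−13)≡14=o; t(19)→21·(19−13)≡22=w (all mod 26).

elbow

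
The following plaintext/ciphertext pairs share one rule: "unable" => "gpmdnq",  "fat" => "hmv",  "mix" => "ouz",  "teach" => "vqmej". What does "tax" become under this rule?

The shift depends on letter class: consonant n→p is +2, but vowel u→g is +12. Two shifts are in play — +12 for a/e/i/o/u, +2 for every other letter.
Applying it to tax: t(cons)+2=v, a(vowel)+12=m, x(cons)+2=z.

vmz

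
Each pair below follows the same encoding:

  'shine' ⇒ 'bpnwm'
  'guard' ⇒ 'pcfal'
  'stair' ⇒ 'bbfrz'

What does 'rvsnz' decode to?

Shifts by position in shine: pos 0: s→b (+9), pos 1: h→p (+8), pos 2: i→n (+5), pos 3: n→w (+9), pos 4: e→m (+8) — repeating every 3. The shifts repeat in a cycle of length 3: positions 0,1,… shift by +9, +8, +5, then the pattern repeats.
Decoding rvsnz: r−9=i, v−8=n, s−5=n, n−9=e, z−8=r.

inner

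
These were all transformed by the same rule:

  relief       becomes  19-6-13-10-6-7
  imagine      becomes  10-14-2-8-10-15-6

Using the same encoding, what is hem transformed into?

9-6-14

r is letter #18 and maps to 19: an offset of 1. Each letter is replaced by its alphabet position (a=1..z=26) + 1.
Applying it to hem: h=8→9, e=5→6, m=13→14.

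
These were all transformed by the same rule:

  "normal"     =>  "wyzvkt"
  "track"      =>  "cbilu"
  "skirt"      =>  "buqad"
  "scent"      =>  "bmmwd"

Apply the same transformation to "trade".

It's a Vigenère-style cipher with numeric key [9,10,8]: position i shifts by key[i mod 3].
Applying it to trade: t+9=c, r+10=b, a+8=i, d+9=m, e+10=o.

cbimo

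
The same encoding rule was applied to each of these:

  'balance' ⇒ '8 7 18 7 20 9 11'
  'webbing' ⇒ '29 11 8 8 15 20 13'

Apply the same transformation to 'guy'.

b is letter #2 and maps to 8: an offset of 6. Letters become their 1-based position plus 6 (so a→7, b→8, …).
On guy: g=7→13, u=21→27, y=25→31.

13 27 31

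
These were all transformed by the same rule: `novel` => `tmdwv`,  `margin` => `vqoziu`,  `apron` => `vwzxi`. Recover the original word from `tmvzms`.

The output letters match the input read backwards, each shifted +8: novel reversed is levon. The word is reversed, then every letter is shifted forward by 8.
Reversing it on tmvzms: shift back: t−8=l, m−8=e, v−8=n, z−8=r, m−8=e, s−8=k → lenrek; then reverse → kernel.

kernel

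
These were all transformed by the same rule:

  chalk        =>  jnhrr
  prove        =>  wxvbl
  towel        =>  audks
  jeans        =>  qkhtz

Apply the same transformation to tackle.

agjqsk

It's a Vigenère-style cipher with numeric key [7,6]: position i shifts by key[i mod 2].
For tackle: t+7=a, a+6=g, c+7=j, k+6=q, l+7=s, e+6=k.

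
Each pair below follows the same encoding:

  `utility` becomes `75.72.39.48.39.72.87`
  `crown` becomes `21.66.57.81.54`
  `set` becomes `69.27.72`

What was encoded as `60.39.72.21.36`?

u(#21)→75 and t(#20)→72: differences scale by 3, so n = 3·pos + 12. With a=1..z=26, the number is 3·pos + 12.
Reversing it on 60.39.72.21.36: 60→(60−12)÷3=16=p, 39→(39−12)÷3=9=i, 72→(72−12)÷3=20=t, 21→(21−12)÷3=3=c, 36→(36−12)÷3=8=h.

pitch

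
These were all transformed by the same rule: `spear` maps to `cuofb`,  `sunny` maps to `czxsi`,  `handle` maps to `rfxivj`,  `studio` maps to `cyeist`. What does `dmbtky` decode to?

Shifts by position in spear: pos 0: s→c (+10), pos 1: p→u (+5), pos 2: e→o (+10), pos 3: a→f (+5) — repeating every 2. A repeating key of period 2 is used — shifts +10, +5 over and over.
Undoing it on dmbtky: d−10=t, m−5=h, b−10=r, t−5=o, k−10=a, y−5=t.

throat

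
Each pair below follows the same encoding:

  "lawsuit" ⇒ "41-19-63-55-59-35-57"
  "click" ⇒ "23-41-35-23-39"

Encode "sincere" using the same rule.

55-35-45-23-27-53-27

l(#12)→41 and a(#1)→19: differences scale by 2, so n = 2·pos + 17. Each letter becomes 2×(its alphabet position, a=1..z=26) + 17.
On sincere: s=19→55, i=9→35, n=14→45, c=3→23, e=5→27, r=18→53, e=5→27.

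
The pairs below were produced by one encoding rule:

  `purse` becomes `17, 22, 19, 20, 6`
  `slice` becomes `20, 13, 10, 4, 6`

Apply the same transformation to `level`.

13, 6, 23, 6, 13

p is letter #16 and maps to 17: an offset of 1. The number is (letter's place in the alphabet, a=1) + 1.
For level: l=12→13, e=5→6, v=22→23, e=5→6, l=12→13.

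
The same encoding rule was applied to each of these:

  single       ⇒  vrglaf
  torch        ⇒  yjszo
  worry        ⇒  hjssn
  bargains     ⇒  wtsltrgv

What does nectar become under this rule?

Treating letters as 0–25, the rule is x ↦ 3x + 19 (mod 26).
Applying it to nectar: n(13)→3·13+19≡6=g; e(4)→3·4+19≡5=f; c(2)→3·2+19≡25=z; t(19)→3·19+19≡24=y; a(0)→3·0+19≡19=t; r(17)→3·17+19≡18=s (all mod 26).

gfzyts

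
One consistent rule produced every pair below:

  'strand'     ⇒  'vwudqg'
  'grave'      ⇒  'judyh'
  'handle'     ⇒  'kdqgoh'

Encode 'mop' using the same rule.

Compare letters: s→v is +3, t→w is +3, r→u is +3 — a constant shift. It's a constant shift of +3 (ROT3).
On mop: m+3=p, o+3=r, p+3=s.

prs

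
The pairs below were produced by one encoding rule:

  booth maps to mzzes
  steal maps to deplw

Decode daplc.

Compare letters: b→m is +11, o→z is +11, o→z is +11 — a constant shift. This is a Caesar cipher with shift 11.
Decoding daplc: d−11=s, a−11=p, p−11=e, l−11=a, c−11=r.

spear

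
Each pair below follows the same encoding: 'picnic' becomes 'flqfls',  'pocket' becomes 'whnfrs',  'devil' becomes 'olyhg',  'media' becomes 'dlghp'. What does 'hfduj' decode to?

The output letters match the input read backwards, each shifted +3: picnic reversed is cincip. The word is reversed, then every letter is shifted forward by 3.
Decoding hfduj: shift back: h−3=e, f−3=c, d−3=a, u−3=r, j−3=g → ecarg; then reverse → grace.

grace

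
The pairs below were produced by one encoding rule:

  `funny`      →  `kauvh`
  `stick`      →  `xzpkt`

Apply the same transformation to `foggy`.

In funny: f→k is +5, u→a is +6, n→u is +7, n→v is +8 — the shift increases by 1 each position. The shift increases by 1 at each position, starting from +5: 5, 6, 7, ….
On foggy: f+5=k, o+6=u, g+7=n, g+8=o, y+9=h.

kunoh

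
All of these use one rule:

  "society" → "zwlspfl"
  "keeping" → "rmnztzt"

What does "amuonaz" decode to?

In society: s→z is +7, o→w is +8, c→l is +9, i→s is +10 — the shift increases by 1 each position. The shift increases by 1 at each position, starting from +7: 7, 8, 9, ….
Undoing it on amuonaz: a−7=t, m−8=e, u−9=l, o−10=e, n−11=c, a−12=o, z−13=m.

telecom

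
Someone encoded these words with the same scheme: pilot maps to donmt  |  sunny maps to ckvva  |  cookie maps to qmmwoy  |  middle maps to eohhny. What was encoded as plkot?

fruit

Treating letters as 0–25, the rule is x ↦ 17x + 8 (mod 26).
Decoding plkot: p(15)→23·(15−8)≡5=f; l(11)→23·(11−8)≡17=r; k(10)→23·(10−8)≡20=u; o(14)→23·(14−8)≡8=i; t(19)→23·(19−8)≡19=t (all mod 26).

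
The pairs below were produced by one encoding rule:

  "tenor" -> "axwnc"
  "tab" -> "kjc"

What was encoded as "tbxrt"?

The output letters match the input read backwards, each shifted +9: tenor reversed is ronet. Read the word backwards and shift each letter +9.
Reversing it on tbxrt: shift back: t−9=k, b−9=s, x−9=o, r−9=i, t−9=k → ksoik; then reverse → kiosk.

kiosk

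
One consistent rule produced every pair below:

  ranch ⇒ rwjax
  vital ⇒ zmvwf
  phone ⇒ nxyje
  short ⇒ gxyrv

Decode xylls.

r(17)→r(17) and a(0)→w(22) fit y≡15x+22 (mod 26); the inverse of 15 mod 26 is 7. Treating letters as 0–25, the rule is x ↦ 15x + 22 (mod 26).
Undoing it on xylls: x(23)→7·(23−22)≡7=h; y(24)→7·(24−22)≡14=o; l(11)→7·(11−22)≡1=b; l(11)→7·(11−22)≡1=b; s(18)→7·(18−22)≡24=y (all mod 26).

hobby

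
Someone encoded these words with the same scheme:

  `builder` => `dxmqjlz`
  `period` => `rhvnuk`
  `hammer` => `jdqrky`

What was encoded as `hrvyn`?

forth

Each letter shifts forward by (position + 2), i.e. 2, 3, 4, … — the shift grows by one for each successive letter.
Reversing it on hrvyn: h−2=f, r−3=o, v−4=r, y−5=t, n−6=h.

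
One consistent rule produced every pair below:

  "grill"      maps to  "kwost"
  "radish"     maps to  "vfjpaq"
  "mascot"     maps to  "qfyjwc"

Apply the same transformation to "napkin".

In grill: g→k is +4, r→w is +5, i→o is +6, l→s is +7 — the shift increases by 1 each position. Each letter shifts forward by (position + 4), i.e. 4, 5, 6, … — the shift grows by one for each successive letter.
On napkin: n+4=r, a+5=f, p+6=v, k+7=r, i+8=q, n+9=w.

rfvrqw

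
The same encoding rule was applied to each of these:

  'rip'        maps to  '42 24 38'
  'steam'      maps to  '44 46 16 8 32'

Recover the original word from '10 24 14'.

bid

With a=1..z=26, the number is 2·pos + 6.
Undoing it on 10 24 14: 10→(10−6)÷2=2=b, 24→(24−6)÷2=9=i, 14→(14−6)÷2=4=d.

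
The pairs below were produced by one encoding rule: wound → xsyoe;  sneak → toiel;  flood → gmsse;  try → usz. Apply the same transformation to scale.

tdemi

Vowels shift forward by 4 and consonants shift forward by 1.
On scale: s(cons)+1=t, c(cons)+1=d, a(vowel)+4=e, l(cons)+1=m, e(vowel)+4=i.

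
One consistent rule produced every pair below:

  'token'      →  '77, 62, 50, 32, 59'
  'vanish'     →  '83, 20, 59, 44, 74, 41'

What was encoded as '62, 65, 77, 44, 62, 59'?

option

With a=1..z=26, the number is 3·pos + 17.
Undoing it on 62, 65, 77, 44, 62, 59: 62→(62−17)÷3=15=o, 65→(65−17)÷3=16=p, 77→(77−17)÷3=20=t, 44→(44−17)÷3=9=i, 62→(62−17)÷3=15=o, 59→(59−17)÷3=14=n.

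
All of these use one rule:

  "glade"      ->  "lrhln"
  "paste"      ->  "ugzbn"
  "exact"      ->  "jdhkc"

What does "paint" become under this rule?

In glade: g→l is +5, l→r is +6, a→h is +7, d→l is +8 — the shift increases by 1 each position. Each letter shifts forward by (position + 5), i.e. 5, 6, 7, … — the shift grows by one for each successive letter.
For paint: p+5=u, a+6=g, i+7=p, n+8=v, t+9=c.

ugpvc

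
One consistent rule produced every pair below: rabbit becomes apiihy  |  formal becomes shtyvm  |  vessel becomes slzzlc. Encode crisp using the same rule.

The output letters match the input read backwards, each shifted +7: rabbit reversed is tibbar. The word is reversed, then every letter is shifted forward by 7.
For crisp: reverse → psirc; then shift: p+7=w, s+7=z, i+7=p, r+7=y, c+7=j.

wzpyj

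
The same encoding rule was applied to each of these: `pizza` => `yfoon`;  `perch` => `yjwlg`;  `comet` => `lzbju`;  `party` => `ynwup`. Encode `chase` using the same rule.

lgnvj

Each letter's alphabet position (a=0..z=25) is mapped through 25·x+13 mod 26 — an affine cipher.
Applying it to chase: c(2)→25·2+13≡11=l; h(7)→25·7+13≡6=g; a(0)→25·0+13≡13=n; s(18)→25·18+13≡21=v; e(4)→25·4+13≡9=j (all mod 26).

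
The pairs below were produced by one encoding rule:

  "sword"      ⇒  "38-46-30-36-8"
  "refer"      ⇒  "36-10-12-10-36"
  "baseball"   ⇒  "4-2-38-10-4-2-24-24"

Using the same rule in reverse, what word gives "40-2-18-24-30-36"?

The formula is n = 2×(alphabet index, a=1).
Reversing it on 40-2-18-24-30-36: 40→(40−0)÷2=20=t, 2→(2−0)÷2=1=a, 18→(18−0)÷2=9=i, 24→(24−0)÷2=12=l, 30→(30−0)÷2=15=o, 36→(36−0)÷2=18=r.

tailor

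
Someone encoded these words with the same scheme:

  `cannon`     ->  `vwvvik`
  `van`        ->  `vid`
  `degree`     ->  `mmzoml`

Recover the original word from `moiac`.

usage

The output letters match the input read backwards, each shifted +8: cannon reversed is nonnac. Two steps: reverse the string, then apply a Caesar shift of +8.
Reversing it on moiac: shift back: m−8=e, o−8=g, i−8=a, a−8=s, c−8=u → egasu; then reverse → usage.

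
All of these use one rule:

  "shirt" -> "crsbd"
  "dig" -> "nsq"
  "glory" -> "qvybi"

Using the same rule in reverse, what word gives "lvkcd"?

Compare letters: s→c is +10, h→r is +10, i→s is +10 — a constant shift. Every letter moves 10 places later in the alphabet, wrapping around z→a.
Decoding lvkcd: l−10=b, v−10=l, k−10=a, c−10=s, d−10=t.

blast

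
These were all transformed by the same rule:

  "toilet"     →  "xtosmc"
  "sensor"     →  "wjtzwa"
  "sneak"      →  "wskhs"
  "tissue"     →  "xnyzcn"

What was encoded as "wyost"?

still

Letter i (0-indexed) is shifted by i+4, so successive shifts are 4, 5, 6, ….
Reversing it on wyost: w−4=s, y−5=t, o−6=i, s−7=l, t−8=l.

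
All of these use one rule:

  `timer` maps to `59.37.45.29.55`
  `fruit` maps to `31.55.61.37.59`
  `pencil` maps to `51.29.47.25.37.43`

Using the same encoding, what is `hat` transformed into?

35.21.59

With a=1..z=26, the number is 2·pos + 19.
Applying it to hat: h=8→35, a=1→21, t=20→59.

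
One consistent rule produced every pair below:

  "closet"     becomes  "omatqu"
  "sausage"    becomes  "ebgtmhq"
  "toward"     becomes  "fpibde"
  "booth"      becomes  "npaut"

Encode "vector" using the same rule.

hfouas

Shifts by position in closet: pos 0: c→o (+12), pos 1: l→m (+1), pos 2: o→a (+12), pos 3: s→t (+1) — repeating every 2. A repeating key of period 2 is used — shifts +12, +1 over and over.
On vector: v+12=h, e+1=f, c+12=o, t+1=u, o+12=a, r+1=s.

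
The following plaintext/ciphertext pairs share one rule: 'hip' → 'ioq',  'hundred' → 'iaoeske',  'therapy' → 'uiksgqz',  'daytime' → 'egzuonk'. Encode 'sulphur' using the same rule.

The shift depends on letter class: consonant h→i is +1, but vowel i→o is +6. The rule splits by letter class: vowels +6, consonants +1.
For sulphur: s(cons)+1=t, u(vowel)+6=a, l(cons)+1=m, p(cons)+1=q, h(cons)+1=i, u(vowel)+6=a, r(cons)+1=s.

tamqias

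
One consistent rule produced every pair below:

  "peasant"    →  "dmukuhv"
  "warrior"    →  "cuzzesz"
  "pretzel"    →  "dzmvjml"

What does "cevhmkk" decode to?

witness

p(15)→d(3) and e(4)→m(12) fit y≡11x+20 (mod 26); the inverse of 11 mod 26 is 19. This is an affine cipher: with a=0,…,z=25, each position x becomes (11x+20) mod 26.
Reversing it on cevhmkk: c(2)→19·(2−20)≡22=w; e(4)→19·(4−20)≡8=i; v(21)→19·(21−20)≡19=t; h(7)→19·(7−20)≡13=n; m(12)→19·(12−20)≡4=e; k(10)→19·(10−20)≡18=s; k(10)→19·(10−20)≡18=s (all mod 26).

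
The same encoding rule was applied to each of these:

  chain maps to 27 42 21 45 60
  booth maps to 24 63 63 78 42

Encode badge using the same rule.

c(#3)→27 and h(#8)→42: differences scale by 3, so n = 3·pos + 18. With a=1..z=26, the number is 3·pos + 18.
For badge: b=2→24, a=1→21, d=4→30, g=7→39, e=5→33.

24 21 30 39 33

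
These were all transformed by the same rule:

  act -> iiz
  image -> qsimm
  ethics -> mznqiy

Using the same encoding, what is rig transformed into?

xqm

The shift depends on letter class: consonant c→i is +6, but vowel a→i is +8. Two shifts are in play — +8 for a/e/i/o/u, +6 for every other letter.
On rig: r(cons)+6=x, i(vowel)+8=q, g(cons)+6=m.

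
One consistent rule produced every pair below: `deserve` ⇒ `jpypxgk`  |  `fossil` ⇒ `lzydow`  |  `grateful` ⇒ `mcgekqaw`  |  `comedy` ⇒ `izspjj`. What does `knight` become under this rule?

qyorne

Shifts by position in deserve: pos 0: d→j (+6), pos 1: e→p (+11), pos 2: s→y (+6), pos 3: e→p (+11) — repeating every 2. It's a Vigenère-style cipher with numeric key [6,11]: position i shifts by key[i mod 2].
For knight: k+6=q, n+11=y, i+6=o, g+11=r, h+6=n, t+11=e.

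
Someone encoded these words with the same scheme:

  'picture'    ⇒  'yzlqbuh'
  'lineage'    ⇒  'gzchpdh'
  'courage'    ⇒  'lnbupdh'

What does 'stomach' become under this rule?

p(15)→y(24) and i(8)→z(25) fit y≡11x+15 (mod 26); the inverse of 11 mod 26 is 19. Treating letters as 0–25, the rule is x ↦ 11x + 15 (mod 26).
On stomach: s(18)→11·18+15≡5=f; t(19)→11·19+15≡16=q; o(14)→11·14+15≡13=n; m(12)→11·12+15≡17=r; a(0)→11·0+15≡15=p; c(2)→11·2+15≡11=l; h(7)→11·7+15≡14=o (all mod 26).

fqnrplo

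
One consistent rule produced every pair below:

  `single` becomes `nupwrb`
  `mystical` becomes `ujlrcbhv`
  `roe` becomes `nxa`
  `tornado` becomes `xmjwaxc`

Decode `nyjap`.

grape

Two steps: reverse the string, then apply a Caesar shift of +9.
Decoding nyjap: shift back: n−9=e, y−9=p, j−9=a, a−9=r, p−9=g → eparg; then reverse → grape.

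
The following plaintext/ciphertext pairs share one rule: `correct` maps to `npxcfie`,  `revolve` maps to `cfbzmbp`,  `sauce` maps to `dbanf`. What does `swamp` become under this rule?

Shifts by position in correct: pos 0: c→n (+11), pos 1: o→p (+1), pos 2: r→x (+6), pos 3: r→c (+11), pos 4: e→f (+1), pos 5: c→i (+6) — repeating every 3. A repeating key of period 3 is used — shifts +11, +1, +6 over and over.
For swamp: s+11=d, w+1=x, a+6=g, m+11=x, p+1=q.

dxgxq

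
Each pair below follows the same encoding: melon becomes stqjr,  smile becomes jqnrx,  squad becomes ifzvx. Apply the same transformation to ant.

ysf

The output letters match the input read backwards, each shifted +5: melon reversed is nolem. Two steps: reverse the string, then apply a Caesar shift of +5.
Applying it to ant: reverse → tna; then shift: t+5=y, n+5=s, a+5=f.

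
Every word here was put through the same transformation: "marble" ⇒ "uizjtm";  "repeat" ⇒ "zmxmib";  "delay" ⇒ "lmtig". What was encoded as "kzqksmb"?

Compare letters: m→u is +8, a→i is +8, r→z is +8 — a constant shift. It's a constant shift of +8 (ROT8).
Decoding kzqksmb: k−8=c, z−8=r, q−8=i, k−8=c, s−8=k, m−8=e, b−8=t.

cricket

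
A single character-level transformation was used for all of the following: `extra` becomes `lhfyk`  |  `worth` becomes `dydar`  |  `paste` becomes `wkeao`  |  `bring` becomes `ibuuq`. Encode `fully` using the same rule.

Shifts by position in extra: pos 0: e→l (+7), pos 1: x→h (+10), pos 2: t→f (+12), pos 3: r→y (+7), pos 4: a→k (+10) — repeating every 3. The shifts repeat in a cycle of length 3: positions 0,1,… shift by +7, +10, +12, then the pattern repeats.
For fully: f+7=m, u+10=e, l+12=x, l+7=s, y+10=i.

mexsi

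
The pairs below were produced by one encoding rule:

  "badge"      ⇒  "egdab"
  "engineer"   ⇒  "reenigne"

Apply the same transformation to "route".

etuor

The output letters match the input read backwards: badge reversed is egdab. It's just the letters in reverse order.
On route: reverse → etuor.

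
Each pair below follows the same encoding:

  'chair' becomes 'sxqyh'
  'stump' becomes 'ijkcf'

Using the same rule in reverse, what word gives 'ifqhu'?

spare

Compare letters: c→s is +16, h→x is +16, a→q is +16 — a constant shift. Every letter moves 16 places later in the alphabet, wrapping around z→a.
Reversing it on ifqhu: i−16=s, f−16=p, q−16=a, h−16=r, u−16=e.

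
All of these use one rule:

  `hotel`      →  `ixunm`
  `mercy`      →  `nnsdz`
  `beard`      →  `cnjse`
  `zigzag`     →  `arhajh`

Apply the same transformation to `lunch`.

The shift depends on letter class: consonant h→i is +1, but vowel o→x is +9. The rule splits by letter class: vowels +9, consonants +1.
On lunch: l(cons)+1=m, u(vowel)+9=d, n(cons)+1=o, c(cons)+1=d, h(cons)+1=i.

mdodi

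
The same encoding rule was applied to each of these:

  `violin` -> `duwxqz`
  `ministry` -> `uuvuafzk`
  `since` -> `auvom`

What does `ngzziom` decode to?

furnace

It's a Vigenère-style cipher with numeric key [8,12]: position i shifts by key[i mod 2].
Reversing it on ngzziom: n−8=f, g−12=u, z−8=r, z−12=n, i−8=a, o−12=c, m−8=e.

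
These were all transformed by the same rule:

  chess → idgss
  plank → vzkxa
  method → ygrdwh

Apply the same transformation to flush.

This is an affine cipher: with a=0,…,z=25, each position x becomes (25x+10) mod 26.
For flush: f(5)→25·5+10≡5=f; l(11)→25·11+10≡25=z; u(20)→25·20+10≡16=q; s(18)→25·18+10≡18=s; h(7)→25·7+10≡3=d (all mod 26).

fzqsd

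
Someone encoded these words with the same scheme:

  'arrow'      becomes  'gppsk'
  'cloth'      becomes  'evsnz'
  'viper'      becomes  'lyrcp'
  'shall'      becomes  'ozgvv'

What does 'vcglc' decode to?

leave

Treating letters as 0–25, the rule is x ↦ 25x + 6 (mod 26).
Decoding vcglc: v(21)→25·(21−6)≡11=l; c(2)→25·(2−6)≡4=e; g(6)→25·(6−6)≡0=a; l(11)→25·(11−6)≡21=v; c(2)→25·(2−6)≡4=e (all mod 26).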